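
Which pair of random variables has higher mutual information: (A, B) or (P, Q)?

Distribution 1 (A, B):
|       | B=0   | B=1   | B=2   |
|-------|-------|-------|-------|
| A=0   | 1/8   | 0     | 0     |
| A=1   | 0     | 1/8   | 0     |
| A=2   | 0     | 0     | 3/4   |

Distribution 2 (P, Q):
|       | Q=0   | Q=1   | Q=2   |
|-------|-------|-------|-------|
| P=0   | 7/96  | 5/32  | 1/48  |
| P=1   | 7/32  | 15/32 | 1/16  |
Distribution 1 (A, B):
Marginal P(A) (row sums):
  P(A=0) = 1/8 + 0 + 0 = 1/8
  P(A=1) = 0 + 1/8 + 0 = 1/8
  P(A=2) = 0 + 0 + 3/4 = 3/4
Marginal P(B) (column sums):
  P(B=0) = 1/8 + 0 + 0 = 1/8
  P(B=1) = 0 + 1/8 + 0 = 1/8
  P(B=2) = 0 + 0 + 3/4 = 3/4

H(A) = -[(1/8)·log₂(1/8) + (1/8)·log₂(1/8) + (3/4)·log₂(3/4)]
  = 0.3750 + 0.3750 + 0.3113
  = 1.0613 bits
H(B) = -[(1/8)·log₂(1/8) + (1/8)·log₂(1/8) + (3/4)·log₂(3/4)]
  = 0.3750 + 0.3750 + 0.3113
  = 1.0613 bits
H(A,B) = -[(1/8)·log₂(1/8) + (1/8)·log₂(1/8) + (3/4)·log₂(3/4)]
  = 0.3750 + 0.3750 + 0.3113
  = 1.0613 bits

I(A;B) = H(A) + H(B) - H(A,B)
  = 1.0613 + 1.0613 - 1.0613
  = 1.0613 bits

Distribution 2 (P, Q):
Marginal P(P) (row sums):
  P(P=0) = 7/96 + 5/32 + 1/48 = 1/4
  P(P=1) = 7/32 + 15/32 + 1/16 = 3/4
Marginal P(Q) (column sums):
  P(Q=0) = 7/96 + 7/32 = 7/24
  P(Q=1) = 5/32 + 15/32 = 5/8
  P(Q=2) = 1/48 + 1/16 = 1/12

H(P) = -[(1/4)·log₂(1/4) + (3/4)·log₂(3/4)]
  = 0.5000 + 0.3113
  = 0.8113 bits
H(Q) = -[(7/24)·log₂(7/24) + (5/8)·log₂(5/8) + (1/12)·log₂(1/12)]
  = 0.5185 + 0.4238 + 0.2987
  = 1.2410 bits
H(P,Q) = -[(7/96)·log₂(7/96) + (5/32)·log₂(5/32) + (1/48)·log₂(1/48) + (7/32)·log₂(7/32) + (15/32)·log₂(15/32) + (1/16)·log₂(1/16)]
  = 0.2755 + 0.4184 + 0.1164 + 0.4796 + 0.5124 + 0.2500
  = 2.0523 bits

I(P;Q) = H(P) + H(Q) - H(P,Q)
  = 0.8113 + 1.2410 - 2.0523
  = 0.0000 bits

I(A;B) = 1.0613 bits > I(P;Q) = 0.0000 bits, so (A, B) has the higher mutual information (stronger dependence).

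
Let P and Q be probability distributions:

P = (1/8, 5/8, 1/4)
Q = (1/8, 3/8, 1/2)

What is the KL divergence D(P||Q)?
D(P||Q) = Σ P(i) log₂(P(i)/Q(i))
  i=0: (1/8) × log₂((1/8)/(1/8)) = (1/8) × log₂(1) = 0.0000
  i=1: (5/8) × log₂((5/8)/(3/8)) = (5/8) × log₂(5/3) = 0.4606
  i=2: (1/4) × log₂((1/4)/(1/2)) = (1/4) × log₂(1/2) = -0.2500
D(P||Q) = 0.0000 + 0.4606 - 0.2500
  = 0.2106 bits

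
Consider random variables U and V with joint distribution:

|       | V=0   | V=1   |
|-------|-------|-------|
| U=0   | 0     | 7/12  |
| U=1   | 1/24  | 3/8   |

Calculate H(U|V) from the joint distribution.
Marginal P(V) (column sums):
  P(V=0) = 0 + 1/24 = 1/24
  P(V=1) = 7/12 + 3/8 = 23/24

H(U|V) = -Σ P(U,V)·log₂ P(U|V), where P(U|V) = P(U,V) / P(V)
  (cells with P(U,V) = 0 contribute 0)
  (U=0,V=1): P(U|V) = (7/12)/(23/24) = 14/23;  -(7/12)·log₂(14/23) = 0.4178
  (U=1,V=0): P(U|V) = (1/24)/(1/24) = 1;  -(1/24)·log₂(1) = 0.0000
  (U=1,V=1): P(U|V) = (3/8)/(23/24) = 9/23;  -(3/8)·log₂(9/23) = 0.5076
H(U|V) = 0.4178 + 0.0000 + 0.5076
  = 0.9254 bits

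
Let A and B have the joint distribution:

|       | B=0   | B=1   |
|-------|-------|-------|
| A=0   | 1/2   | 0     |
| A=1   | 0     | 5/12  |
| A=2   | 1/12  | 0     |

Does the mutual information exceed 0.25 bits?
Marginal P(A) (row sums):
  P(A=0) = 1/2 + 0 = 1/2
  P(A=1) = 0 + 5/12 = 5/12
  P(A=2) = 1/12 + 0 = 1/12
Marginal P(B) (column sums):
  P(B=0) = 1/2 + 0 + 1/12 = 7/12
  P(B=1) = 0 + 5/12 + 0 = 5/12

H(A) = -[(1/2)·log₂(1/2) + (5/12)·log₂(5/12) + (1/12)·log₂(1/12)]
  = 0.5000 + 0.5263 + 0.2987
  = 1.3250 bits
H(B) = -[(7/12)·log₂(7/12) + (5/12)·log₂(5/12)]
  = 0.4536 + 0.5263
  = 0.9799 bits
H(A,B) = -[(1/2)·log₂(1/2) + (5/12)·log₂(5/12) + (1/12)·log₂(1/12)]
  = 0.5000 + 0.5263 + 0.2987
  = 1.3250 bits

I(A;B) = H(A) + H(B) - H(A,B)
  = 1.3250 + 0.9799 - 1.3250
  = 0.9799 bits

Yes. I(A;B) = 0.9799 bits, which is > 0.25 bits.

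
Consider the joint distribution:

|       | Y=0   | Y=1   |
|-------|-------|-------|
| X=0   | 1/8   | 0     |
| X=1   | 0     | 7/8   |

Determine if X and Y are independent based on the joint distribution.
Marginal P(X) (row sums):
  P(X=0) = 1/8 + 0 = 1/8
  P(X=1) = 0 + 7/8 = 7/8
Marginal P(Y) (column sums):
  P(Y=0) = 1/8 + 0 = 1/8
  P(Y=1) = 0 + 7/8 = 7/8

X and Y are independent iff P(X=i,Y=j) = P(X=i)·P(Y=j) for every cell.
  P(X=0)·P(Y=0) = 1/8 × 1/8 = 1/64, but P(X=0,Y=0) = 1/8 ✗

No, X and Y are not independent. Quantitatively, I(X;Y) > 0:

H(X) = -[(1/8)·log₂(1/8) + (7/8)·log₂(7/8)]
  = 0.3750 + 0.1686
  = 0.5436 bits
H(Y) = -[(1/8)·log₂(1/8) + (7/8)·log₂(7/8)]
  = 0.3750 + 0.1686
  = 0.5436 bits
H(X,Y) = -[(1/8)·log₂(1/8) + (7/8)·log₂(7/8)]
  = 0.3750 + 0.1686
  = 0.5436 bits
I(X;Y) = H(X) + H(Y) - H(X,Y) = 0.5436 + 0.5436 - 0.5436 = 0.5436 bits > 0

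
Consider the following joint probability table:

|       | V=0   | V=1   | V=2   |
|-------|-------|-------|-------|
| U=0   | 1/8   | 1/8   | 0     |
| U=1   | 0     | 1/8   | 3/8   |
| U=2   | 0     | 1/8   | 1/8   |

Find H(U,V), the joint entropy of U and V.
H(U,V) = -Σ P(U,V) log₂ P(U,V), summed over the non-zero cells:
H(U,V) = -[(1/8)·log₂(1/8) + (1/8)·log₂(1/8) + (1/8)·log₂(1/8) + (3/8)·log₂(3/8) + (1/8)·log₂(1/8) + (1/8)·log₂(1/8)]
  = 0.3750 + 0.3750 + 0.3750 + 0.5306 + 0.3750 + 0.3750
  = 2.4056 bits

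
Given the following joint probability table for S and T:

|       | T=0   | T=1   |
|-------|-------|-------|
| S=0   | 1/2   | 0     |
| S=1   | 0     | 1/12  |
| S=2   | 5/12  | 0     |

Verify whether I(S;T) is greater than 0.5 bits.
Marginal P(S) (row sums):
  P(S=0) = 1/2 + 0 = 1/2
  P(S=1) = 0 + 1/12 = 1/12
  P(S=2) = 5/12 + 0 = 5/12
Marginal P(T) (column sums):
  P(T=0) = 1/2 + 0 + 5/12 = 11/12
  P(T=1) = 0 + 1/12 + 0 = 1/12

H(S) = -[(1/2)·log₂(1/2) + (1/12)·log₂(1/12) + (5/12)·log₂(5/12)]
  = 0.5000 + 0.2987 + 0.5263
  = 1.3250 bits
H(T) = -[(11/12)·log₂(11/12) + (1/12)·log₂(1/12)]
  = 0.1151 + 0.2987
  = 0.4138 bits
H(S,T) = -[(1/2)·log₂(1/2) + (1/12)·log₂(1/12) + (5/12)·log₂(5/12)]
  = 0.5000 + 0.2987 + 0.5263
  = 1.3250 bits

I(S;T) = H(S) + H(T) - H(S,T)
  = 1.3250 + 0.4138 - 1.3250
  = 0.4138 bits

No. I(S;T) = 0.4138 bits, which is ≤ 0.5 bits.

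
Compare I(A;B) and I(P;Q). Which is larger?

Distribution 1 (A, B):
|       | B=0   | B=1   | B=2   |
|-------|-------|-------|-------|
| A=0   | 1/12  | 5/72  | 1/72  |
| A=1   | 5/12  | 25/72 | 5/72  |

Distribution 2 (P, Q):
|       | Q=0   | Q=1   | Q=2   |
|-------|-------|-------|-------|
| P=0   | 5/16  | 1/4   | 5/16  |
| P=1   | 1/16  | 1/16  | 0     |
Distribution 1 (A, B):
Marginal P(A) (row sums):
  P(A=0) = 1/12 + 5/72 + 1/72 = 1/6
  P(A=1) = 5/12 + 25/72 + 5/72 = 5/6
Marginal P(B) (column sums):
  P(B=0) = 1/12 + 5/12 = 1/2
  P(B=1) = 5/72 + 25/72 = 5/12
  P(B=2) = 1/72 + 5/72 = 1/12

H(A) = -[(1/6)·log₂(1/6) + (5/6)·log₂(5/6)]
  = 0.4308 + 0.2192
  = 0.6500 bits
H(B) = -[(1/2)·log₂(1/2) + (5/12)·log₂(5/12) + (1/12)·log₂(1/12)]
  = 0.5000 + 0.5263 + 0.2987
  = 1.3250 bits
H(A,B) = -[(1/12)·log₂(1/12) + (5/72)·log₂(5/72) + (1/72)·log₂(1/72) + (5/12)·log₂(5/12) + (25/72)·log₂(25/72) + (5/72)·log₂(5/72)]
  = 0.2987 + 0.2672 + 0.0857 + 0.5263 + 0.5299 + 0.2672
  = 1.9750 bits

I(A;B) = H(A) + H(B) - H(A,B)
  = 0.6500 + 1.3250 - 1.9750
  = 0.0000 bits

Distribution 2 (P, Q):
Marginal P(P) (row sums):
  P(P=0) = 5/16 + 1/4 + 5/16 = 7/8
  P(P=1) = 1/16 + 1/16 + 0 = 1/8
Marginal P(Q) (column sums):
  P(Q=0) = 5/16 + 1/16 = 3/8
  P(Q=1) = 1/4 + 1/16 = 5/16
  P(Q=2) = 5/16 + 0 = 5/16

H(P) = -[(7/8)·log₂(7/8) + (1/8)·log₂(1/8)]
  = 0.1686 + 0.3750
  = 0.5436 bits
H(Q) = -[(3/8)·log₂(3/8) + (5/16)·log₂(5/16) + (5/16)·log₂(5/16)]
  = 0.5306 + 0.5244 + 0.5244
  = 1.5794 bits
H(P,Q) = -[(5/16)·log₂(5/16) + (1/4)·log₂(1/4) + (5/16)·log₂(5/16) + (1/16)·log₂(1/16) + (1/16)·log₂(1/16)]
  = 0.5244 + 0.5000 + 0.5244 + 0.2500 + 0.2500
  = 2.0488 bits

I(P;Q) = H(P) + H(Q) - H(P,Q)
  = 0.5436 + 1.5794 - 2.0488
  = 0.0742 bits

I(P;Q) = 0.0742 bits > I(A;B) = 0.0000 bits, so (P, Q) has the higher mutual information (stronger dependence).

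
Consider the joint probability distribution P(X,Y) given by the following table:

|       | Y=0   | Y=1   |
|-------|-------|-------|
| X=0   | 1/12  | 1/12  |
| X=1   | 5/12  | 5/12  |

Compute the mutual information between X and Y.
Marginal P(X) (row sums):
  P(X=0) = 1/12 + 1/12 = 1/6
  P(X=1) = 5/12 + 5/12 = 5/6
Marginal P(Y) (column sums):
  P(Y=0) = 1/12 + 5/12 = 1/2
  P(Y=1) = 1/12 + 5/12 = 1/2

H(X) = -[(1/6)·log₂(1/6) + (5/6)·log₂(5/6)]
  = 0.4308 + 0.2192
  = 0.6500 bits
H(Y) = -[(1/2)·log₂(1/2) + (1/2)·log₂(1/2)]
  = 0.5000 + 0.5000
  = 1.0000 bits
H(X,Y) = -[(1/12)·log₂(1/12) + (1/12)·log₂(1/12) + (5/12)·log₂(5/12) + (5/12)·log₂(5/12)]
  = 0.2987 + 0.2987 + 0.5263 + 0.5263
  = 1.6500 bits

I(X;Y) = H(X) + H(Y) - H(X,Y)
  = 0.6500 + 1.0000 - 1.6500
  = 0.0000 bits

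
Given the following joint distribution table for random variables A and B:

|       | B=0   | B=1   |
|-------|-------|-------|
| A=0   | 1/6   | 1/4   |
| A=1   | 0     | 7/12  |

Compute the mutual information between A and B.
Marginal P(A) (row sums):
  P(A=0) = 1/6 + 1/4 = 5/12
  P(A=1) = 0 + 7/12 = 7/12
Marginal P(B) (column sums):
  P(B=0) = 1/6 + 0 = 1/6
  P(B=1) = 1/4 + 7/12 = 5/6

H(A) = -[(5/12)·log₂(5/12) + (7/12)·log₂(7/12)]
  = 0.5263 + 0.4536
  = 0.9799 bits
H(B) = -[(1/6)·log₂(1/6) + (5/6)·log₂(5/6)]
  = 0.4308 + 0.2192
  = 0.6500 bits
H(A,B) = -[(1/6)·log₂(1/6) + (1/4)·log₂(1/4) + (7/12)·log₂(7/12)]
  = 0.4308 + 0.5000 + 0.4536
  = 1.3844 bits

I(A;B) = H(A) + H(B) - H(A,B)
  = 0.9799 + 0.6500 - 1.3844
  = 0.2455 bits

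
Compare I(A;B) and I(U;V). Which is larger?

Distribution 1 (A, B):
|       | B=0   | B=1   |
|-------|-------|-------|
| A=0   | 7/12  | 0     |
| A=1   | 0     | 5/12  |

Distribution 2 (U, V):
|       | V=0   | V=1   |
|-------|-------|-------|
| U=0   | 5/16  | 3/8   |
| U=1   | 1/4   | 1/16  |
Distribution 1 (A, B):
Marginal P(A) (row sums):
  P(A=0) = 7/12 + 0 = 7/12
  P(A=1) = 0 + 5/12 = 5/12
Marginal P(B) (column sums):
  P(B=0) = 7/12 + 0 = 7/12
  P(B=1) = 0 + 5/12 = 5/12

H(A) = -[(7/12)·log₂(7/12) + (5/12)·log₂(5/12)]
  = 0.4536 + 0.5263
  = 0.9799 bits
H(B) = -[(7/12)·log₂(7/12) + (5/12)·log₂(5/12)]
  = 0.4536 + 0.5263
  = 0.9799 bits
H(A,B) = -[(7/12)·log₂(7/12) + (5/12)·log₂(5/12)]
  = 0.4536 + 0.5263
  = 0.9799 bits

I(A;B) = H(A) + H(B) - H(A,B)
  = 0.9799 + 0.9799 - 0.9799
  = 0.9799 bits

Distribution 2 (U, V):
Marginal P(U) (row sums):
  P(U=0) = 5/16 + 3/8 = 11/16
  P(U=1) = 1/4 + 1/16 = 5/16
Marginal P(V) (column sums):
  P(V=0) = 5/16 + 1/4 = 9/16
  P(V=1) = 3/8 + 1/16 = 7/16

H(U) = -[(11/16)·log₂(11/16) + (5/16)·log₂(5/16)]
  = 0.3716 + 0.5244
  = 0.8960 bits
H(V) = -[(9/16)·log₂(9/16) + (7/16)·log₂(7/16)]
  = 0.4669 + 0.5218
  = 0.9887 bits
H(U,V) = -[(5/16)·log₂(5/16) + (3/8)·log₂(3/8) + (1/4)·log₂(1/4) + (1/16)·log₂(1/16)]
  = 0.5244 + 0.5306 + 0.5000 + 0.2500
  = 1.8050 bits

I(U;V) = H(U) + H(V) - H(U,V)
  = 0.8960 + 0.9887 - 1.8050
  = 0.0797 bits

I(A;B) = 0.9799 bits > I(U;V) = 0.0797 bits, so (A, B) has the higher mutual information (stronger dependence).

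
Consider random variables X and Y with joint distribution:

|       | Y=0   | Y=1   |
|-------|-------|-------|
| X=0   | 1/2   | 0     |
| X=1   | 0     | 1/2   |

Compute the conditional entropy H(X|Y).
Marginal P(Y) (column sums):
  P(Y=0) = 1/2 + 0 = 1/2
  P(Y=1) = 0 + 1/2 = 1/2

H(X|Y) = -Σ P(X,Y)·log₂ P(X|Y), where P(X|Y) = P(X,Y) / P(Y)
  (cells with P(X,Y) = 0 contribute 0)
  (X=0,Y=0): P(X|Y) = (1/2)/(1/2) = 1;  -(1/2)·log₂(1) = 0.0000
  (X=1,Y=1): P(X|Y) = (1/2)/(1/2) = 1;  -(1/2)·log₂(1) = 0.0000
H(X|Y) = 0.0000 + 0.0000
  = 0.0000 bits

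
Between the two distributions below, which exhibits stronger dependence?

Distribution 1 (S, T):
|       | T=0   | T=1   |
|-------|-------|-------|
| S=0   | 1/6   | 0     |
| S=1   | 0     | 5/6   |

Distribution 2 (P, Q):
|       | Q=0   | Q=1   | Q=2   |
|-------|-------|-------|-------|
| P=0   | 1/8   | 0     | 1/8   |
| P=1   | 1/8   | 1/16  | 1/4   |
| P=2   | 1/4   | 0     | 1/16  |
Distribution 1 (S, T):
Marginal P(S) (row sums):
  P(S=0) = 1/6 + 0 = 1/6
  P(S=1) = 0 + 5/6 = 5/6
Marginal P(T) (column sums):
  P(T=0) = 1/6 + 0 = 1/6
  P(T=1) = 0 + 5/6 = 5/6

H(S) = -[(1/6)·log₂(1/6) + (5/6)·log₂(5/6)]
  = 0.4308 + 0.2192
  = 0.6500 bits
H(T) = -[(1/6)·log₂(1/6) + (5/6)·log₂(5/6)]
  = 0.4308 + 0.2192
  = 0.6500 bits
H(S,T) = -[(1/6)·log₂(1/6) + (5/6)·log₂(5/6)]
  = 0.4308 + 0.2192
  = 0.6500 bits

I(S;T) = H(S) + H(T) - H(S,T)
  = 0.6500 + 0.6500 - 0.6500
  = 0.6500 bits

Distribution 2 (P, Q):
Marginal P(P) (row sums):
  P(P=0) = 1/8 + 0 + 1/8 = 1/4
  P(P=1) = 1/8 + 1/16 + 1/4 = 7/16
  P(P=2) = 1/4 + 0 + 1/16 = 5/16
Marginal P(Q) (column sums):
  P(Q=0) = 1/8 + 1/8 + 1/4 = 1/2
  P(Q=1) = 0 + 1/16 + 0 = 1/16
  P(Q=2) = 1/8 + 1/4 + 1/16 = 7/16

H(P) = -[(1/4)·log₂(1/4) + (7/16)·log₂(7/16) + (5/16)·log₂(5/16)]
  = 0.5000 + 0.5218 + 0.5244
  = 1.5462 bits
H(Q) = -[(1/2)·log₂(1/2) + (1/16)·log₂(1/16) + (7/16)·log₂(7/16)]
  = 0.5000 + 0.2500 + 0.5218
  = 1.2718 bits
H(P,Q) = -[(1/8)·log₂(1/8) + (1/8)·log₂(1/8) + (1/8)·log₂(1/8) + (1/16)·log₂(1/16) + (1/4)·log₂(1/4) + (1/4)·log₂(1/4) + (1/16)·log₂(1/16)]
  = 0.3750 + 0.3750 + 0.3750 + 0.2500 + 0.5000 + 0.5000 + 0.2500
  = 2.6250 bits

I(P;Q) = H(P) + H(Q) - H(P,Q)
  = 1.5462 + 1.2718 - 2.6250
  = 0.1930 bits

I(S;T) = 0.6500 bits > I(P;Q) = 0.1930 bits, so (S, T) has the higher mutual information (stronger dependence).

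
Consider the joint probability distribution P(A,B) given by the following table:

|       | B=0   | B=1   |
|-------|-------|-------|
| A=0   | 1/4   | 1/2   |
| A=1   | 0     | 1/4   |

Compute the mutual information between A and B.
Marginal P(A) (row sums):
  P(A=0) = 1/4 + 1/2 = 3/4
  P(A=1) = 0 + 1/4 = 1/4
Marginal P(B) (column sums):
  P(B=0) = 1/4 + 0 = 1/4
  P(B=1) = 1/2 + 1/4 = 3/4

H(A) = -[(3/4)·log₂(3/4) + (1/4)·log₂(1/4)]
  = 0.3113 + 0.5000
  = 0.8113 bits
H(B) = -[(1/4)·log₂(1/4) + (3/4)·log₂(3/4)]
  = 0.5000 + 0.3113
  = 0.8113 bits
H(A,B) = -[(1/4)·log₂(1/4) + (1/2)·log₂(1/2) + (1/4)·log₂(1/4)]
  = 0.5000 + 0.5000 + 0.5000
  = 1.5000 bits

I(A;B) = H(A) + H(B) - H(A,B)
  = 0.8113 + 0.8113 - 1.5000
  = 0.1226 bits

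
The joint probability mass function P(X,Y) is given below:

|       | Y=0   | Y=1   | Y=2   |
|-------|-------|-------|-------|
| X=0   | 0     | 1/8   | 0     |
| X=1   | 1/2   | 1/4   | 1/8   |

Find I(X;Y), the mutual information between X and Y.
Marginal P(X) (row sums):
  P(X=0) = 0 + 1/8 + 0 = 1/8
  P(X=1) = 1/2 + 1/4 + 1/8 = 7/8
Marginal P(Y) (column sums):
  P(Y=0) = 0 + 1/2 = 1/2
  P(Y=1) = 1/8 + 1/4 = 3/8
  P(Y=2) = 0 + 1/8 = 1/8

H(X) = -[(1/8)·log₂(1/8) + (7/8)·log₂(7/8)]
  = 0.3750 + 0.1686
  = 0.5436 bits
H(Y) = -[(1/2)·log₂(1/2) + (3/8)·log₂(3/8) + (1/8)·log₂(1/8)]
  = 0.5000 + 0.5306 + 0.3750
  = 1.4056 bits
H(X,Y) = -[(1/8)·log₂(1/8) + (1/2)·log₂(1/2) + (1/4)·log₂(1/4) + (1/8)·log₂(1/8)]
  = 0.3750 + 0.5000 + 0.5000 + 0.3750
  = 1.7500 bits

I(X;Y) = H(X) + H(Y) - H(X,Y)
  = 0.5436 + 1.4056 - 1.7500
  = 0.1992 bits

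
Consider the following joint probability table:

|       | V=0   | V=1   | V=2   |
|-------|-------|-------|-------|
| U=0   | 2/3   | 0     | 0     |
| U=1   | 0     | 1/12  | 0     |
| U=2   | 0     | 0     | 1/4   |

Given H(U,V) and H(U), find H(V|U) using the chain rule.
From the chain rule: H(U,V) = H(U) + H(V|U)
Therefore: H(V|U) = H(U,V) - H(U)

H(U,V) = -[(2/3)·log₂(2/3) + (1/12)·log₂(1/12) + (1/4)·log₂(1/4)]
  = 0.3900 + 0.2987 + 0.5000
  = 1.1887 bits
Marginal P(U) (row sums):
  P(U=0) = 2/3 + 0 + 0 = 2/3
  P(U=1) = 0 + 1/12 + 0 = 1/12
  P(U=2) = 0 + 0 + 1/4 = 1/4
H(U) = -[(2/3)·log₂(2/3) + (1/12)·log₂(1/12) + (1/4)·log₂(1/4)]
  = 0.3900 + 0.2987 + 0.5000
  = 1.1887 bits

H(V|U) = 1.1887 - 1.1887 = 0.0000 bits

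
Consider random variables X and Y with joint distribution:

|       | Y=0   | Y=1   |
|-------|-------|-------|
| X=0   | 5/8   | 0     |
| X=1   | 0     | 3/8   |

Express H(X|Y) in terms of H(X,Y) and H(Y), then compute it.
H(X|Y) = H(X,Y) - H(Y)

Marginal P(Y) (column sums):
  P(Y=0) = 5/8 + 0 = 5/8
  P(Y=1) = 0 + 3/8 = 3/8

H(X,Y) = -[(5/8)·log₂(5/8) + (3/8)·log₂(3/8)]
  = 0.4238 + 0.5306
  = 0.9544 bits
H(Y) = -[(5/8)·log₂(5/8) + (3/8)·log₂(3/8)]
  = 0.4238 + 0.5306
  = 0.9544 bits

H(X|Y) = 0.9544 - 0.9544 = 0.0000 bits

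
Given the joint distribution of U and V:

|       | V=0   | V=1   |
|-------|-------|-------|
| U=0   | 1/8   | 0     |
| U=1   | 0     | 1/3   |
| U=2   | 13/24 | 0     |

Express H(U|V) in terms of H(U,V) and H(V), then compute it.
H(U|V) = H(U,V) - H(V)

Marginal P(V) (column sums):
  P(V=0) = 1/8 + 0 + 13/24 = 2/3
  P(V=1) = 0 + 1/3 + 0 = 1/3

H(U,V) = -[(1/8)·log₂(1/8) + (1/3)·log₂(1/3) + (13/24)·log₂(13/24)]
  = 0.3750 + 0.5283 + 0.4791
  = 1.3824 bits
H(V) = -[(2/3)·log₂(2/3) + (1/3)·log₂(1/3)]
  = 0.3900 + 0.5283
  = 0.9183 bits

H(U|V) = 1.3824 - 0.9183 = 0.4641 bits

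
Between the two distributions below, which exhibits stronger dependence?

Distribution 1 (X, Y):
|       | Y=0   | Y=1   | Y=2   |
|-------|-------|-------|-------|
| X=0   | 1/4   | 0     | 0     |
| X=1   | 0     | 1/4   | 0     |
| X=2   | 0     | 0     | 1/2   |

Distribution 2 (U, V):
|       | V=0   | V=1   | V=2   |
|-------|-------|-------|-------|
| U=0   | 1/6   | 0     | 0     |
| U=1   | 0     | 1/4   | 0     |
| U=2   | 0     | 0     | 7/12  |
Distribution 1 (X, Y):
Marginal P(X) (row sums):
  P(X=0) = 1/4 + 0 + 0 = 1/4
  P(X=1) = 0 + 1/4 + 0 = 1/4
  P(X=2) = 0 + 0 + 1/2 = 1/2
Marginal P(Y) (column sums):
  P(Y=0) = 1/4 + 0 + 0 = 1/4
  P(Y=1) = 0 + 1/4 + 0 = 1/4
  P(Y=2) = 0 + 0 + 1/2 = 1/2

H(X) = -[(1/4)·log₂(1/4) + (1/4)·log₂(1/4) + (1/2)·log₂(1/2)]
  = 0.5000 + 0.5000 + 0.5000
  = 1.5000 bits
H(Y) = -[(1/4)·log₂(1/4) + (1/4)·log₂(1/4) + (1/2)·log₂(1/2)]
  = 0.5000 + 0.5000 + 0.5000
  = 1.5000 bits
H(X,Y) = -[(1/4)·log₂(1/4) + (1/4)·log₂(1/4) + (1/2)·log₂(1/2)]
  = 0.5000 + 0.5000 + 0.5000
  = 1.5000 bits

I(X;Y) = H(X) + H(Y) - H(X,Y)
  = 1.5000 + 1.5000 - 1.5000
  = 1.5000 bits

Distribution 2 (U, V):
Marginal P(U) (row sums):
  P(U=0) = 1/6 + 0 + 0 = 1/6
  P(U=1) = 0 + 1/4 + 0 = 1/4
  P(U=2) = 0 + 0 + 7/12 = 7/12
Marginal P(V) (column sums):
  P(V=0) = 1/6 + 0 + 0 = 1/6
  P(V=1) = 0 + 1/4 + 0 = 1/4
  P(V=2) = 0 + 0 + 7/12 = 7/12

H(U) = -[(1/6)·log₂(1/6) + (1/4)·log₂(1/4) + (7/12)·log₂(7/12)]
  = 0.4308 + 0.5000 + 0.4536
  = 1.3844 bits
H(V) = -[(1/6)·log₂(1/6) + (1/4)·log₂(1/4) + (7/12)·log₂(7/12)]
  = 0.4308 + 0.5000 + 0.4536
  = 1.3844 bits
H(U,V) = -[(1/6)·log₂(1/6) + (1/4)·log₂(1/4) + (7/12)·log₂(7/12)]
  = 0.4308 + 0.5000 + 0.4536
  = 1.3844 bits

I(U;V) = H(U) + H(V) - H(U,V)
  = 1.3844 + 1.3844 - 1.3844
  = 1.3844 bits

I(X;Y) = 1.5000 bits > I(U;V) = 1.3844 bits, so (X, Y) has the higher mutual information (stronger dependence).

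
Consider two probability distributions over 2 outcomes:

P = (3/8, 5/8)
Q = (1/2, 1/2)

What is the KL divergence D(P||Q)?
D(P||Q) = Σ P(i) log₂(P(i)/Q(i))
  i=0: (3/8) × log₂((3/8)/(1/2)) = (3/8) × log₂(3/4) = -0.1556
  i=1: (5/8) × log₂((5/8)/(1/2)) = (5/8) × log₂(5/4) = 0.2012
D(P||Q) = -0.1556 + 0.2012
  = 0.0456 bits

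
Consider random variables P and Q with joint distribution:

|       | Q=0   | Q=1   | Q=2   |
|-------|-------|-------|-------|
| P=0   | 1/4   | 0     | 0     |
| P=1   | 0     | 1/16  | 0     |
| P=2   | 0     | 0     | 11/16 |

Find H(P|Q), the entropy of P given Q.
Marginal P(Q) (column sums):
  P(Q=0) = 1/4 + 0 + 0 = 1/4
  P(Q=1) = 0 + 1/16 + 0 = 1/16
  P(Q=2) = 0 + 0 + 11/16 = 11/16

H(P|Q) = -Σ P(P,Q)·log₂ P(P|Q), where P(P|Q) = P(P,Q) / P(Q)
  (cells with P(P,Q) = 0 contribute 0)
  (P=0,Q=0): P(P|Q) = (1/4)/(1/4) = 1;  -(1/4)·log₂(1) = 0.0000
  (P=1,Q=1): P(P|Q) = (1/16)/(1/16) = 1;  -(1/16)·log₂(1) = 0.0000
  (P=2,Q=2): P(P|Q) = (11/16)/(11/16) = 1;  -(11/16)·log₂(1) = 0.0000
H(P|Q) = 0.0000 + 0.0000 + 0.0000
  = 0.0000 bits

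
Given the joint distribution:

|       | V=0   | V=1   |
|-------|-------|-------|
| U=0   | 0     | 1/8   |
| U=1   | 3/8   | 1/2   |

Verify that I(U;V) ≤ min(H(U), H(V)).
Marginal P(U) (row sums):
  P(U=0) = 0 + 1/8 = 1/8
  P(U=1) = 3/8 + 1/2 = 7/8
Marginal P(V) (column sums):
  P(V=0) = 0 + 3/8 = 3/8
  P(V=1) = 1/8 + 1/2 = 5/8

H(U) = -[(1/8)·log₂(1/8) + (7/8)·log₂(7/8)]
  = 0.3750 + 0.1686
  = 0.5436 bits
H(V) = -[(3/8)·log₂(3/8) + (5/8)·log₂(5/8)]
  = 0.5306 + 0.4238
  = 0.9544 bits
H(U,V) = -[(1/8)·log₂(1/8) + (3/8)·log₂(3/8) + (1/2)·log₂(1/2)]
  = 0.3750 + 0.5306 + 0.5000
  = 1.4056 bits

I(U;V) = H(U) + H(V) - H(U,V)
  = 0.5436 + 0.9544 - 1.4056
  = 0.0924 bits

min(H(U), H(V)) = min(0.5436, 0.9544) = 0.5436 bits
Since 0.0924 ≤ 0.5436, the bound is satisfied ✓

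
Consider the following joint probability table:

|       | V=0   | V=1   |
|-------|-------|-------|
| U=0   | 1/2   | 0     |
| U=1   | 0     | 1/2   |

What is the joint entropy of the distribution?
H(U,V) = -Σ P(U,V) log₂ P(U,V), summed over the non-zero cells:
H(U,V) = -[(1/2)·log₂(1/2) + (1/2)·log₂(1/2)]
  = 0.5000 + 0.5000
  = 1.0000 bits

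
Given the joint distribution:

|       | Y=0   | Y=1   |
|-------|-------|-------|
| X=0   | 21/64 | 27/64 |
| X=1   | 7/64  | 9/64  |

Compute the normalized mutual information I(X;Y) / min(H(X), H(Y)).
Marginal P(X) (row sums):
  P(X=0) = 21/64 + 27/64 = 3/4
  P(X=1) = 7/64 + 9/64 = 1/4
Marginal P(Y) (column sums):
  P(Y=0) = 21/64 + 7/64 = 7/16
  P(Y=1) = 27/64 + 9/64 = 9/16

H(X) = -[(3/4)·log₂(3/4) + (1/4)·log₂(1/4)]
  = 0.3113 + 0.5000
  = 0.8113 bits
H(Y) = -[(7/16)·log₂(7/16) + (9/16)·log₂(9/16)]
  = 0.5218 + 0.4669
  = 0.9887 bits
H(X,Y) = -[(21/64)·log₂(21/64) + (27/64)·log₂(27/64) + (7/64)·log₂(7/64) + (9/64)·log₂(9/64)]
  = 0.5275 + 0.5253 + 0.3492 + 0.3980
  = 1.8000 bits

I(X;Y) = H(X) + H(Y) - H(X,Y)
  = 0.8113 + 0.9887 - 1.8000
  = 0.0000 bits

min(H(X), H(Y)) = min(0.8113, 0.9887) = 0.8113 bits
Normalized MI = 0.0000 / 0.8113 = 0.0000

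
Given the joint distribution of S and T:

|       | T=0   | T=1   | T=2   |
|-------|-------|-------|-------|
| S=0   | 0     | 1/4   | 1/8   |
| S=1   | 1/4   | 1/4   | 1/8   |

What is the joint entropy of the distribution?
H(S,T) = -Σ P(S,T) log₂ P(S,T), summed over the non-zero cells:
H(S,T) = -[(1/4)·log₂(1/4) + (1/8)·log₂(1/8) + (1/4)·log₂(1/4) + (1/4)·log₂(1/4) + (1/8)·log₂(1/8)]
  = 0.5000 + 0.3750 + 0.5000 + 0.5000 + 0.3750
  = 2.2500 bits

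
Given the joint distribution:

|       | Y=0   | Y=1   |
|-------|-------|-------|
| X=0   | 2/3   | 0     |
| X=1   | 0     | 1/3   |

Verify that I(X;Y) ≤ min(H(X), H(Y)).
Marginal P(X) (row sums):
  P(X=0) = 2/3 + 0 = 2/3
  P(X=1) = 0 + 1/3 = 1/3
Marginal P(Y) (column sums):
  P(Y=0) = 2/3 + 0 = 2/3
  P(Y=1) = 0 + 1/3 = 1/3

H(X) = -[(2/3)·log₂(2/3) + (1/3)·log₂(1/3)]
  = 0.3900 + 0.5283
  = 0.9183 bits
H(Y) = -[(2/3)·log₂(2/3) + (1/3)·log₂(1/3)]
  = 0.3900 + 0.5283
  = 0.9183 bits
H(X,Y) = -[(2/3)·log₂(2/3) + (1/3)·log₂(1/3)]
  = 0.3900 + 0.5283
  = 0.9183 bits

I(X;Y) = H(X) + H(Y) - H(X,Y)
  = 0.9183 + 0.9183 - 0.9183
  = 0.9183 bits

min(H(X), H(Y)) = min(0.9183, 0.9183) = 0.9183 bits
Since 0.9183 ≤ 0.9183, the bound is satisfied ✓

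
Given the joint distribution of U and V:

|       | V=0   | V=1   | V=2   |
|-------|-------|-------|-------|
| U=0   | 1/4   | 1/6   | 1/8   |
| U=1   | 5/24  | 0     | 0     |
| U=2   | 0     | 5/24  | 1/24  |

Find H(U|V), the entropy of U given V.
Marginal P(V) (column sums):
  P(V=0) = 1/4 + 5/24 + 0 = 11/24
  P(V=1) = 1/6 + 0 + 5/24 = 3/8
  P(V=2) = 1/8 + 0 + 1/24 = 1/6

H(U|V) = -Σ P(U,V)·log₂ P(U|V), where P(U|V) = P(U,V) / P(V)
  (cells with P(U,V) = 0 contribute 0)
  (U=0,V=0): P(U|V) = (1/4)/(11/24) = 6/11;  -(1/4)·log₂(6/11) = 0.2186
  (U=0,V=1): P(U|V) = (1/6)/(3/8) = 4/9;  -(1/6)·log₂(4/9) = 0.1950
  (U=0,V=2): P(U|V) = (1/8)/(1/6) = 3/4;  -(1/8)·log₂(3/4) = 0.0519
  (U=1,V=0): P(U|V) = (5/24)/(11/24) = 5/11;  -(5/24)·log₂(5/11) = 0.2370
  (U=2,V=1): P(U|V) = (5/24)/(3/8) = 5/9;  -(5/24)·log₂(5/9) = 0.1767
  (U=2,V=2): P(U|V) = (1/24)/(1/6) = 1/4;  -(1/24)·log₂(1/4) = 0.0833
H(U|V) = 0.2186 + 0.1950 + 0.0519 + 0.2370 + 0.1767 + 0.0833
  = 0.9625 bits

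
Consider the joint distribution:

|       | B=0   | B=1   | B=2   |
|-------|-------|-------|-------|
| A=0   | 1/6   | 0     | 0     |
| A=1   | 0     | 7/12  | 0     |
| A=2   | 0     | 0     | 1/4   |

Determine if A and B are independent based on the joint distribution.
Marginal P(A) (row sums):
  P(A=0) = 1/6 + 0 + 0 = 1/6
  P(A=1) = 0 + 7/12 + 0 = 7/12
  P(A=2) = 0 + 0 + 1/4 = 1/4
Marginal P(B) (column sums):
  P(B=0) = 1/6 + 0 + 0 = 1/6
  P(B=1) = 0 + 7/12 + 0 = 7/12
  P(B=2) = 0 + 0 + 1/4 = 1/4

A and B are independent iff P(A=i,B=j) = P(A=i)·P(B=j) for every cell.
  P(A=0)·P(B=0) = 1/6 × 1/6 = 1/36, but P(A=0,B=0) = 1/6 ✗

No, A and B are not independent. Quantitatively, I(A;B) > 0:

H(A) = -[(1/6)·log₂(1/6) + (7/12)·log₂(7/12) + (1/4)·log₂(1/4)]
  = 0.4308 + 0.4536 + 0.5000
  = 1.3844 bits
H(B) = -[(1/6)·log₂(1/6) + (7/12)·log₂(7/12) + (1/4)·log₂(1/4)]
  = 0.4308 + 0.4536 + 0.5000
  = 1.3844 bits
H(A,B) = -[(1/6)·log₂(1/6) + (7/12)·log₂(7/12) + (1/4)·log₂(1/4)]
  = 0.4308 + 0.4536 + 0.5000
  = 1.3844 bits
I(A;B) = H(A) + H(B) - H(A,B) = 1.3844 + 1.3844 - 1.3844 = 1.3844 bits > 0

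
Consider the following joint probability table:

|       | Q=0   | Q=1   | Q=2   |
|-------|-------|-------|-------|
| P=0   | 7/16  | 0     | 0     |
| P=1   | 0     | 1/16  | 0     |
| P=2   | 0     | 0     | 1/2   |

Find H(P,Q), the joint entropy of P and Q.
H(P,Q) = -Σ P(P,Q) log₂ P(P,Q), summed over the non-zero cells:
H(P,Q) = -[(7/16)·log₂(7/16) + (1/16)·log₂(1/16) + (1/2)·log₂(1/2)]
  = 0.5218 + 0.2500 + 0.5000
  = 1.2718 bits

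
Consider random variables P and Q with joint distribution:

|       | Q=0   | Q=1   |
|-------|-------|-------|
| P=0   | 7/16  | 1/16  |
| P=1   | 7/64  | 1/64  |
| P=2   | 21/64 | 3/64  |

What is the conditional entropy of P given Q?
Marginal P(Q) (column sums):
  P(Q=0) = 7/16 + 7/64 + 21/64 = 7/8
  P(Q=1) = 1/16 + 1/64 + 3/64 = 1/8

H(P|Q) = -Σ P(P,Q)·log₂ P(P|Q), where P(P|Q) = P(P,Q) / P(Q)
  (P=0,Q=0): P(P|Q) = (7/16)/(7/8) = 1/2;  -(7/16)·log₂(1/2) = 0.4375
  (P=0,Q=1): P(P|Q) = (1/16)/(1/8) = 1/2;  -(1/16)·log₂(1/2) = 0.0625
  (P=1,Q=0): P(P|Q) = (7/64)/(7/8) = 1/8;  -(7/64)·log₂(1/8) = 0.3281
  (P=1,Q=1): P(P|Q) = (1/64)/(1/8) = 1/8;  -(1/64)·log₂(1/8) = 0.0469
  (P=2,Q=0): P(P|Q) = (21/64)/(7/8) = 3/8;  -(21/64)·log₂(3/8) = 0.4643
  (P=2,Q=1): P(P|Q) = (3/64)/(1/8) = 3/8;  -(3/64)·log₂(3/8) = 0.0663
H(P|Q) = 0.4375 + 0.0625 + 0.3281 + 0.0469 + 0.4643 + 0.0663
  = 1.4056 bits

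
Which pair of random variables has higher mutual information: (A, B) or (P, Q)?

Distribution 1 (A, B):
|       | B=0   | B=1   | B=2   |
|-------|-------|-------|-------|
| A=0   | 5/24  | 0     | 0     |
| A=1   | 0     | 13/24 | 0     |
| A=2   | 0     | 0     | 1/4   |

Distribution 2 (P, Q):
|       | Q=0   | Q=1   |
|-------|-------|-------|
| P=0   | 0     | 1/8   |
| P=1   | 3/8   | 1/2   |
Distribution 1 (A, B):
Marginal P(A) (row sums):
  P(A=0) = 5/24 + 0 + 0 = 5/24
  P(A=1) = 0 + 13/24 + 0 = 13/24
  P(A=2) = 0 + 0 + 1/4 = 1/4
Marginal P(B) (column sums):
  P(B=0) = 5/24 + 0 + 0 = 5/24
  P(B=1) = 0 + 13/24 + 0 = 13/24
  P(B=2) = 0 + 0 + 1/4 = 1/4

H(A) = -[(5/24)·log₂(5/24) + (13/24)·log₂(13/24) + (1/4)·log₂(1/4)]
  = 0.4715 + 0.4791 + 0.5000
  = 1.4506 bits
H(B) = -[(5/24)·log₂(5/24) + (13/24)·log₂(13/24) + (1/4)·log₂(1/4)]
  = 0.4715 + 0.4791 + 0.5000
  = 1.4506 bits
H(A,B) = -[(5/24)·log₂(5/24) + (13/24)·log₂(13/24) + (1/4)·log₂(1/4)]
  = 0.4715 + 0.4791 + 0.5000
  = 1.4506 bits

I(A;B) = H(A) + H(B) - H(A,B)
  = 1.4506 + 1.4506 - 1.4506
  = 1.4506 bits

Distribution 2 (P, Q):
Marginal P(P) (row sums):
  P(P=0) = 0 + 1/8 = 1/8
  P(P=1) = 3/8 + 1/2 = 7/8
Marginal P(Q) (column sums):
  P(Q=0) = 0 + 3/8 = 3/8
  P(Q=1) = 1/8 + 1/2 = 5/8

H(P) = -[(1/8)·log₂(1/8) + (7/8)·log₂(7/8)]
  = 0.3750 + 0.1686
  = 0.5436 bits
H(Q) = -[(3/8)·log₂(3/8) + (5/8)·log₂(5/8)]
  = 0.5306 + 0.4238
  = 0.9544 bits
H(P,Q) = -[(1/8)·log₂(1/8) + (3/8)·log₂(3/8) + (1/2)·log₂(1/2)]
  = 0.3750 + 0.5306 + 0.5000
  = 1.4056 bits

I(P;Q) = H(P) + H(Q) - H(P,Q)
  = 0.5436 + 0.9544 - 1.4056
  = 0.0924 bits

I(A;B) = 1.4506 bits > I(P;Q) = 0.0924 bits, so (A, B) has the higher mutual information (stronger dependence).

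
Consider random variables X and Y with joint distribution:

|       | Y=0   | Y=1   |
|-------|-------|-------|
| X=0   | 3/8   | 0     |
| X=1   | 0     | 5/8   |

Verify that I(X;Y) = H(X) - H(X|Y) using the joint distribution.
Left side, from I(X;Y) = H(X) + H(Y) - H(X,Y):
Marginal P(X) (row sums):
  P(X=0) = 3/8 + 0 = 3/8
  P(X=1) = 0 + 5/8 = 5/8
Marginal P(Y) (column sums):
  P(Y=0) = 3/8 + 0 = 3/8
  P(Y=1) = 0 + 5/8 = 5/8

H(X) = -[(3/8)·log₂(3/8) + (5/8)·log₂(5/8)]
  = 0.5306 + 0.4238
  = 0.9544 bits
H(Y) = -[(3/8)·log₂(3/8) + (5/8)·log₂(5/8)]
  = 0.5306 + 0.4238
  = 0.9544 bits
H(X,Y) = -[(3/8)·log₂(3/8) + (5/8)·log₂(5/8)]
  = 0.5306 + 0.4238
  = 0.9544 bits

I(X;Y) = H(X) + H(Y) - H(X,Y)
  = 0.9544 + 0.9544 - 0.9544
  = 0.9544 bits

Right side, with H(X|Y) computed directly from the conditional probabilities:
H(X|Y) = -Σ P(X,Y)·log₂ P(X|Y), where P(X|Y) = P(X,Y) / P(Y)
  (cells with P(X,Y) = 0 contribute 0)
  (X=0,Y=0): P(X|Y) = (3/8)/(3/8) = 1;  -(3/8)·log₂(1) = 0.0000
  (X=1,Y=1): P(X|Y) = (5/8)/(5/8) = 1;  -(5/8)·log₂(1) = 0.0000
H(X|Y) = 0.0000 + 0.0000
  = 0.0000 bits
H(X) - H(X|Y) = 0.9544 - 0.0000 = 0.9544 bits

Both sides equal 0.9544 bits, so I(X;Y) = H(X) - H(X|Y) ✓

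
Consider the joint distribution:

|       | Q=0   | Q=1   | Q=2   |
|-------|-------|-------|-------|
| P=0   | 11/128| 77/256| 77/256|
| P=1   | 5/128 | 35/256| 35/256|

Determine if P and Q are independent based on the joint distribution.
Marginal P(P) (row sums):
  P(P=0) = 11/128 + 77/256 + 77/256 = 11/16
  P(P=1) = 5/128 + 35/256 + 35/256 = 5/16
Marginal P(Q) (column sums):
  P(Q=0) = 11/128 + 5/128 = 1/8
  P(Q=1) = 77/256 + 35/256 = 7/16
  P(Q=2) = 77/256 + 35/256 = 7/16

P and Q are independent iff P(P=i,Q=j) = P(P=i)·P(Q=j) for every cell.
  P(P=0)·P(Q=0) = 11/16 × 1/8 = 11/128 = P(P=0,Q=0) ✓
  P(P=0)·P(Q=1) = 11/16 × 7/16 = 77/256 = P(P=0,Q=1) ✓
  P(P=0)·P(Q=2) = 11/16 × 7/16 = 77/256 = P(P=0,Q=2) ✓
  P(P=1)·P(Q=0) = 5/16 × 1/8 = 5/128 = P(P=1,Q=0) ✓
  P(P=1)·P(Q=1) = 5/16 × 7/16 = 35/256 = P(P=1,Q=1) ✓
  P(P=1)·P(Q=2) = 5/16 × 7/16 = 35/256 = P(P=1,Q=2) ✓

Yes, P and Q are independent: every cell factors, so I(P;Q) = 0 bits.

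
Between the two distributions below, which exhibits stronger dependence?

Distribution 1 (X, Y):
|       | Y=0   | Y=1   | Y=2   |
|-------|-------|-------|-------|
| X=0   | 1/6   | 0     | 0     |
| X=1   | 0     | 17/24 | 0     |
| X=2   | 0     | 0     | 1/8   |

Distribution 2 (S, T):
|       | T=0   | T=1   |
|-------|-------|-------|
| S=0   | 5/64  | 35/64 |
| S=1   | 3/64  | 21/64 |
Distribution 1 (X, Y):
Marginal P(X) (row sums):
  P(X=0) = 1/6 + 0 + 0 = 1/6
  P(X=1) = 0 + 17/24 + 0 = 17/24
  P(X=2) = 0 + 0 + 1/8 = 1/8
Marginal P(Y) (column sums):
  P(Y=0) = 1/6 + 0 + 0 = 1/6
  P(Y=1) = 0 + 17/24 + 0 = 17/24
  P(Y=2) = 0 + 0 + 1/8 = 1/8

H(X) = -[(1/6)·log₂(1/6) + (17/24)·log₂(17/24) + (1/8)·log₂(1/8)]
  = 0.4308 + 0.3524 + 0.3750
  = 1.1582 bits
H(Y) = -[(1/6)·log₂(1/6) + (17/24)·log₂(17/24) + (1/8)·log₂(1/8)]
  = 0.4308 + 0.3524 + 0.3750
  = 1.1582 bits
H(X,Y) = -[(1/6)·log₂(1/6) + (17/24)·log₂(17/24) + (1/8)·log₂(1/8)]
  = 0.4308 + 0.3524 + 0.3750
  = 1.1582 bits

I(X;Y) = H(X) + H(Y) - H(X,Y)
  = 1.1582 + 1.1582 - 1.1582
  = 1.1582 bits

Distribution 2 (S, T):
Marginal P(S) (row sums):
  P(S=0) = 5/64 + 35/64 = 5/8
  P(S=1) = 3/64 + 21/64 = 3/8
Marginal P(T) (column sums):
  P(T=0) = 5/64 + 3/64 = 1/8
  P(T=1) = 35/64 + 21/64 = 7/8

H(S) = -[(5/8)·log₂(5/8) + (3/8)·log₂(3/8)]
  = 0.4238 + 0.5306
  = 0.9544 bits
H(T) = -[(1/8)·log₂(1/8) + (7/8)·log₂(7/8)]
  = 0.3750 + 0.1686
  = 0.5436 bits
H(S,T) = -[(5/64)·log₂(5/64) + (35/64)·log₂(35/64) + (3/64)·log₂(3/64) + (21/64)·log₂(21/64)]
  = 0.2873 + 0.4762 + 0.2070 + 0.5275
  = 1.4980 bits

I(S;T) = H(S) + H(T) - H(S,T)
  = 0.9544 + 0.5436 - 1.4980
  = 0.0000 bits

I(X;Y) = 1.1582 bits > I(S;T) = 0.0000 bits, so (X, Y) has the higher mutual information (stronger dependence).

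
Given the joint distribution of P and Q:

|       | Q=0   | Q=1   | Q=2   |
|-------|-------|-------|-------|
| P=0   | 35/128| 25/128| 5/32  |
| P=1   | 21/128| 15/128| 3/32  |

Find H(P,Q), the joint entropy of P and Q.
H(P,Q) = -Σ P(P,Q) log₂ P(P,Q), summed over the non-zero cells:
H(P,Q) = -[(35/128)·log₂(35/128) + (25/128)·log₂(25/128) + (5/32)·log₂(5/32) + (21/128)·log₂(21/128) + (15/128)·log₂(15/128) + (3/32)·log₂(3/32)]
  = 0.5115 + 0.4602 + 0.4184 + 0.4278 + 0.3625 + 0.3202
  = 2.5006 bits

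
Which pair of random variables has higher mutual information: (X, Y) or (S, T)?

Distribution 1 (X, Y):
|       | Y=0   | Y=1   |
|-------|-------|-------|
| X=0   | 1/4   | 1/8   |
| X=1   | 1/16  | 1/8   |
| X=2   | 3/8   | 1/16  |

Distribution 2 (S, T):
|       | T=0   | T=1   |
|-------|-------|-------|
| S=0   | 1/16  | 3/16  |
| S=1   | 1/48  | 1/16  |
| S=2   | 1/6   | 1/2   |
Distribution 1 (X, Y):
Marginal P(X) (row sums):
  P(X=0) = 1/4 + 1/8 = 3/8
  P(X=1) = 1/16 + 1/8 = 3/16
  P(X=2) = 3/8 + 1/16 = 7/16
Marginal P(Y) (column sums):
  P(Y=0) = 1/4 + 1/16 + 3/8 = 11/16
  P(Y=1) = 1/8 + 1/8 + 1/16 = 5/16

H(X) = -[(3/8)·log₂(3/8) + (3/16)·log₂(3/16) + (7/16)·log₂(7/16)]
  = 0.5306 + 0.4528 + 0.5218
  = 1.5052 bits
H(Y) = -[(11/16)·log₂(11/16) + (5/16)·log₂(5/16)]
  = 0.3716 + 0.5244
  = 0.8960 bits
H(X,Y) = -[(1/4)·log₂(1/4) + (1/8)·log₂(1/8) + (1/16)·log₂(1/16) + (1/8)·log₂(1/8) + (3/8)·log₂(3/8) + (1/16)·log₂(1/16)]
  = 0.5000 + 0.3750 + 0.2500 + 0.3750 + 0.5306 + 0.2500
  = 2.2806 bits

I(X;Y) = H(X) + H(Y) - H(X,Y)
  = 1.5052 + 0.8960 - 2.2806
  = 0.1206 bits

Distribution 2 (S, T):
Marginal P(S) (row sums):
  P(S=0) = 1/16 + 3/16 = 1/4
  P(S=1) = 1/48 + 1/16 = 1/12
  P(S=2) = 1/6 + 1/2 = 2/3
Marginal P(T) (column sums):
  P(T=0) = 1/16 + 1/48 + 1/6 = 1/4
  P(T=1) = 3/16 + 1/16 + 1/2 = 3/4

H(S) = -[(1/4)·log₂(1/4) + (1/12)·log₂(1/12) + (2/3)·log₂(2/3)]
  = 0.5000 + 0.2987 + 0.3900
  = 1.1887 bits
H(T) = -[(1/4)·log₂(1/4) + (3/4)·log₂(3/4)]
  = 0.5000 + 0.3113
  = 0.8113 bits
H(S,T) = -[(1/16)·log₂(1/16) + (3/16)·log₂(3/16) + (1/48)·log₂(1/48) + (1/16)·log₂(1/16) + (1/6)·log₂(1/6) + (1/2)·log₂(1/2)]
  = 0.2500 + 0.4528 + 0.1164 + 0.2500 + 0.4308 + 0.5000
  = 2.0000 bits

I(S;T) = H(S) + H(T) - H(S,T)
  = 1.1887 + 0.8113 - 2.0000
  = 0.0000 bits

I(X;Y) = 0.1206 bits > I(S;T) = 0.0000 bits, so (X, Y) has the higher mutual information (stronger dependence).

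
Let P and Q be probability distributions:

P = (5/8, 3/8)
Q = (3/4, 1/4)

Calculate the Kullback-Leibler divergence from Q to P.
D(P||Q) = Σ P(i) log₂(P(i)/Q(i))
  i=0: (5/8) × log₂((5/8)/(3/4)) = (5/8) × log₂(5/6) = -0.1644
  i=1: (3/8) × log₂((3/8)/(1/4)) = (3/8) × log₂(3/2) = 0.2194
D(P||Q) = -0.1644 + 0.2194
  = 0.0550 bits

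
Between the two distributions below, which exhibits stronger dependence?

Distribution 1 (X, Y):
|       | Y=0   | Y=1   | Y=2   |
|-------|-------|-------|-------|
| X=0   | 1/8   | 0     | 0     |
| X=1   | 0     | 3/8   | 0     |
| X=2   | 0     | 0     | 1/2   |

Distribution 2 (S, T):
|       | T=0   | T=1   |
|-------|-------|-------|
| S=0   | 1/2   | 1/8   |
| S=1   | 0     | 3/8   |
Distribution 1 (X, Y):
Marginal P(X) (row sums):
  P(X=0) = 1/8 + 0 + 0 = 1/8
  P(X=1) = 0 + 3/8 + 0 = 3/8
  P(X=2) = 0 + 0 + 1/2 = 1/2
Marginal P(Y) (column sums):
  P(Y=0) = 1/8 + 0 + 0 = 1/8
  P(Y=1) = 0 + 3/8 + 0 = 3/8
  P(Y=2) = 0 + 0 + 1/2 = 1/2

H(X) = -[(1/8)·log₂(1/8) + (3/8)·log₂(3/8) + (1/2)·log₂(1/2)]
  = 0.3750 + 0.5306 + 0.5000
  = 1.4056 bits
H(Y) = -[(1/8)·log₂(1/8) + (3/8)·log₂(3/8) + (1/2)·log₂(1/2)]
  = 0.3750 + 0.5306 + 0.5000
  = 1.4056 bits
H(X,Y) = -[(1/8)·log₂(1/8) + (3/8)·log₂(3/8) + (1/2)·log₂(1/2)]
  = 0.3750 + 0.5306 + 0.5000
  = 1.4056 bits

I(X;Y) = H(X) + H(Y) - H(X,Y)
  = 1.4056 + 1.4056 - 1.4056
  = 1.4056 bits

Distribution 2 (S, T):
Marginal P(S) (row sums):
  P(S=0) = 1/2 + 1/8 = 5/8
  P(S=1) = 0 + 3/8 = 3/8
Marginal P(T) (column sums):
  P(T=0) = 1/2 + 0 = 1/2
  P(T=1) = 1/8 + 3/8 = 1/2

H(S) = -[(5/8)·log₂(5/8) + (3/8)·log₂(3/8)]
  = 0.4238 + 0.5306
  = 0.9544 bits
H(T) = -[(1/2)·log₂(1/2) + (1/2)·log₂(1/2)]
  = 0.5000 + 0.5000
  = 1.0000 bits
H(S,T) = -[(1/2)·log₂(1/2) + (1/8)·log₂(1/8) + (3/8)·log₂(3/8)]
  = 0.5000 + 0.3750 + 0.5306
  = 1.4056 bits

I(S;T) = H(S) + H(T) - H(S,T)
  = 0.9544 + 1.0000 - 1.4056
  = 0.5488 bits

I(X;Y) = 1.4056 bits > I(S;T) = 0.5488 bits, so (X, Y) has the higher mutual information (stronger dependence).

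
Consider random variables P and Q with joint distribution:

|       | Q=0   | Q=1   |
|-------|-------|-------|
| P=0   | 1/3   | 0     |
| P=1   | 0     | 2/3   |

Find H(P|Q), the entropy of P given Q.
Marginal P(Q) (column sums):
  P(Q=0) = 1/3 + 0 = 1/3
  P(Q=1) = 0 + 2/3 = 2/3

H(P|Q) = -Σ P(P,Q)·log₂ P(P|Q), where P(P|Q) = P(P,Q) / P(Q)
  (cells with P(P,Q) = 0 contribute 0)
  (P=0,Q=0): P(P|Q) = (1/3)/(1/3) = 1;  -(1/3)·log₂(1) = 0.0000
  (P=1,Q=1): P(P|Q) = (2/3)/(2/3) = 1;  -(2/3)·log₂(1) = 0.0000
H(P|Q) = 0.0000 + 0.0000
  = 0.0000 bits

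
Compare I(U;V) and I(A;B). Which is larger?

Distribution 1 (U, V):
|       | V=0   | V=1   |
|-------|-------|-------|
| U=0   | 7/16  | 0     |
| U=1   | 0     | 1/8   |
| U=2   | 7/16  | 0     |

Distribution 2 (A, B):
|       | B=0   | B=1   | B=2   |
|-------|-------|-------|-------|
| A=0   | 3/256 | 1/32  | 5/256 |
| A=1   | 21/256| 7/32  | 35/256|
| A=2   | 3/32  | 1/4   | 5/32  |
Distribution 1 (U, V):
Marginal P(U) (row sums):
  P(U=0) = 7/16 + 0 = 7/16
  P(U=1) = 0 + 1/8 = 1/8
  P(U=2) = 7/16 + 0 = 7/16
Marginal P(V) (column sums):
  P(V=0) = 7/16 + 0 + 7/16 = 7/8
  P(V=1) = 0 + 1/8 + 0 = 1/8

H(U) = -[(7/16)·log₂(7/16) + (1/8)·log₂(1/8) + (7/16)·log₂(7/16)]
  = 0.5218 + 0.3750 + 0.5218
  = 1.4186 bits
H(V) = -[(7/8)·log₂(7/8) + (1/8)·log₂(1/8)]
  = 0.1686 + 0.3750
  = 0.5436 bits
H(U,V) = -[(7/16)·log₂(7/16) + (1/8)·log₂(1/8) + (7/16)·log₂(7/16)]
  = 0.5218 + 0.3750 + 0.5218
  = 1.4186 bits

I(U;V) = H(U) + H(V) - H(U,V)
  = 1.4186 + 0.5436 - 1.4186
  = 0.5436 bits

Distribution 2 (A, B):
Marginal P(A) (row sums):
  P(A=0) = 3/256 + 1/32 + 5/256 = 1/16
  P(A=1) = 21/256 + 7/32 + 35/256 = 7/16
  P(A=2) = 3/32 + 1/4 + 5/32 = 1/2
Marginal P(B) (column sums):
  P(B=0) = 3/256 + 21/256 + 3/32 = 3/16
  P(B=1) = 1/32 + 7/32 + 1/4 = 1/2
  P(B=2) = 5/256 + 35/256 + 5/32 = 5/16

H(A) = -[(1/16)·log₂(1/16) + (7/16)·log₂(7/16) + (1/2)·log₂(1/2)]
  = 0.2500 + 0.5218 + 0.5000
  = 1.2718 bits
H(B) = -[(3/16)·log₂(3/16) + (1/2)·log₂(1/2) + (5/16)·log₂(5/16)]
  = 0.4528 + 0.5000 + 0.5244
  = 1.4772 bits
H(A,B) = -[(3/256)·log₂(3/256) + (1/32)·log₂(1/32) + (5/256)·log₂(5/256) + (21/256)·log₂(21/256) + (7/32)·log₂(7/32) + (35/256)·log₂(35/256) + (3/32)·log₂(3/32) + (1/4)·log₂(1/4) + (5/32)·log₂(5/32)]
  = 0.0752 + 0.1563 + 0.1109 + 0.2959 + 0.4796 + 0.3925 + 0.3202 + 0.5000 + 0.4184
  = 2.7490 bits

I(A;B) = H(A) + H(B) - H(A,B)
  = 1.2718 + 1.4772 - 2.7490
  = 0.0000 bits

I(U;V) = 0.5436 bits > I(A;B) = 0.0000 bits, so (U, V) has the higher mutual information (stronger dependence).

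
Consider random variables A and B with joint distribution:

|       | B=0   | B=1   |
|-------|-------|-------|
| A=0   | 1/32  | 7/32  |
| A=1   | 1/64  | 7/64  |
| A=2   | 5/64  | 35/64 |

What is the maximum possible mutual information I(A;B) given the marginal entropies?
The upper bound on mutual information is I(A;B) ≤ min(H(A), H(B)).

Marginal P(A) (row sums):
  P(A=0) = 1/32 + 7/32 = 1/4
  P(A=1) = 1/64 + 7/64 = 1/8
  P(A=2) = 5/64 + 35/64 = 5/8
Marginal P(B) (column sums):
  P(B=0) = 1/32 + 1/64 + 5/64 = 1/8
  P(B=1) = 7/32 + 7/64 + 35/64 = 7/8

H(A) = -[(1/4)·log₂(1/4) + (1/8)·log₂(1/8) + (5/8)·log₂(5/8)]
  = 0.5000 + 0.3750 + 0.4238
  = 1.2988 bits
H(B) = -[(1/8)·log₂(1/8) + (7/8)·log₂(7/8)]
  = 0.3750 + 0.1686
  = 0.5436 bits

Maximum possible I(A;B) = min(1.2988, 0.5436) = 0.5436 bits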